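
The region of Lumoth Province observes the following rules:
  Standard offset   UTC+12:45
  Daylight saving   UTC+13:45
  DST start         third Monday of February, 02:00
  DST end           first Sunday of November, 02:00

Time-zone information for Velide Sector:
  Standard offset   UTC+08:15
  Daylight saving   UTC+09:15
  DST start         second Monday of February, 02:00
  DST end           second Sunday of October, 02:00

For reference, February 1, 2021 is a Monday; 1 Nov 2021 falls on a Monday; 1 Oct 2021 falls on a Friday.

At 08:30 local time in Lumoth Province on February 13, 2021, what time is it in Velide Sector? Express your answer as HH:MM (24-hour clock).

1 February 2021 is a Monday, so the first Monday is February 1 and the third is February 15.
1 November 2021 is a Monday, so the first Sunday is November 7.
February 13, 2021 is outside the daylight-saving period (15 February – 7 November), so Lumoth Province is on standard time, UTC+12:45.
08:30 Lumoth Province − 12h45m = 19:45 UTC (rolling into the previous day, 12 February 2021).
1 February 2021 is a Monday, so the first Monday is February 1 and the second is February 8.
1 October 2021 is a Friday, so the first Sunday is October 3 and the second is October 10.
At the standard offset (UTC+08:15), 19:45 UTC + 8h15m = 04:00 Velide Sector standard time (rolling into the next day, 13 February 2021).
Daylight saving runs 8 February – 10 October; the standard-time date in Velide Sector, February 13, 2021, is inside that window, so Velide Sector is at UTC+09:15.
19:45 UTC + 9h15m = 05:00 Velide Sector (rolling into the next day, 13 February 2021).

05:00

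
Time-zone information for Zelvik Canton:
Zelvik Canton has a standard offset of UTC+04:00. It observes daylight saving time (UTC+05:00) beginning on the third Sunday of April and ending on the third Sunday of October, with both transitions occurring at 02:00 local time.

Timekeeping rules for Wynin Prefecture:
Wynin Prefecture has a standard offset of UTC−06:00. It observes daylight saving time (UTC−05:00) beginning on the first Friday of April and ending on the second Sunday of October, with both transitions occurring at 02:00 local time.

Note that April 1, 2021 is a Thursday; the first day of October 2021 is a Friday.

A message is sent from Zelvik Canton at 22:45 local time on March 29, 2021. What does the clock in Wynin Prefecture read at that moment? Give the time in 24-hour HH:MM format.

12:45

1 April 2021 is a Thursday, so the first Sunday is April 4 and the third is April 18.
1 October 2021 is a Friday, so the first Sunday is October 3 and the third is October 17.
March 29, 2021 is outside the daylight-saving period (18 April – 17 October), so Zelvik Canton is on standard time, UTC+04:00.
22:45 Zelvik Canton − 4h = 18:45 UTC.
1 April 2021 is a Thursday, so the first Friday is April 2.
1 October 2021 is a Friday, so the first Sunday is October 3 and the second is October 10.
At the standard offset (UTC−06:00), 18:45 UTC − 6h = 12:45 Wynin Prefecture standard time.
Daylight saving runs 2 April – 10 October; the standard-time date in Wynin Prefecture, March 29, 2021, is outside that window, so Wynin Prefecture is on standard time at UTC−06:00.
18:45 UTC − 6h = 12:45 Wynin Prefecture.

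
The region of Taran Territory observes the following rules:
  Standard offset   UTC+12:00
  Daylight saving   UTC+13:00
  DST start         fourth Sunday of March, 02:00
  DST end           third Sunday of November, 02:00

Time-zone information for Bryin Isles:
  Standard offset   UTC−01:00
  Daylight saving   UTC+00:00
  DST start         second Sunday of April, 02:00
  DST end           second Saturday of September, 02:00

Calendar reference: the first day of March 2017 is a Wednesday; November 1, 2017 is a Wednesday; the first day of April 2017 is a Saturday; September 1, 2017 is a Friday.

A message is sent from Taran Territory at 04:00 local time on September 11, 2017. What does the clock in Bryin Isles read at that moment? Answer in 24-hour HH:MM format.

14:00

1 March 2017 is a Wednesday, so the first Sunday is March 5 and the fourth is March 26.
1 November 2017 is a Wednesday, so the first Sunday is November 5 and the third is November 19.
September 11, 2017 falls between 26 March and 19 November, so daylight saving is in effect and Taran Territory is at UTC+13:00.
04:00 Taran Territory − 13h = 15:00 UTC (rolling into the previous day, 10 September 2017).
1 April 2017 is a Saturday, so the first Sunday is April 2 and the second is April 9.
1 September 2017 is a Friday, so the first Saturday is September 2 and the second is September 9.
At the standard offset (UTC−01:00), 15:00 UTC − 1h = 14:00 Bryin Isles standard time.
The standard-time date in Bryin Isles, September 10, 2017, is outside the daylight-saving period (9 April – 9 September), so Bryin Isles is on standard time, UTC−01:00.
15:00 UTC − 1h = 14:00 Bryin Isles.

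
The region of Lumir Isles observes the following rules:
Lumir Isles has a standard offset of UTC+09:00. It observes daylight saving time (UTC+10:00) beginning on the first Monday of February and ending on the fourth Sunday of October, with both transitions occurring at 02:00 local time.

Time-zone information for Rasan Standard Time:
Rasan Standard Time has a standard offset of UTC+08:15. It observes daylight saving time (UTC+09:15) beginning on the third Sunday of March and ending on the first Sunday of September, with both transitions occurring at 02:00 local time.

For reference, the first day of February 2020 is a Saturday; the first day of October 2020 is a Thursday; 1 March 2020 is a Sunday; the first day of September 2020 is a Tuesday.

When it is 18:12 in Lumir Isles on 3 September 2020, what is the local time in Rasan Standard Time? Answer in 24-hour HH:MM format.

1 February 2020 is a Saturday, so the first Monday is February 3.
1 October 2020 is a Thursday, so the first Sunday is October 4 and the fourth is October 25.
3 September 2020 falls between 3 February and 25 October, so daylight saving is in effect and Lumir Isles is at UTC+10:00.
18:12 Lumir Isles − 10h = 08:12 UTC.
1 March 2020 is a Sunday, so the first Sunday is March 1 and the third is March 15.
1 September 2020 is a Tuesday, so the first Sunday is September 6.
At the standard offset (UTC+08:15), 08:12 UTC + 8h15m = 16:27 Rasan Standard Time standard time.
The standard-time date in Rasan Standard Time, 3 September 2020, falls between 15 March and 6 September, so daylight saving is in effect and Rasan Standard Time is at UTC+09:15.
08:12 UTC + 9h15m = 17:27 Rasan Standard Time.

17:27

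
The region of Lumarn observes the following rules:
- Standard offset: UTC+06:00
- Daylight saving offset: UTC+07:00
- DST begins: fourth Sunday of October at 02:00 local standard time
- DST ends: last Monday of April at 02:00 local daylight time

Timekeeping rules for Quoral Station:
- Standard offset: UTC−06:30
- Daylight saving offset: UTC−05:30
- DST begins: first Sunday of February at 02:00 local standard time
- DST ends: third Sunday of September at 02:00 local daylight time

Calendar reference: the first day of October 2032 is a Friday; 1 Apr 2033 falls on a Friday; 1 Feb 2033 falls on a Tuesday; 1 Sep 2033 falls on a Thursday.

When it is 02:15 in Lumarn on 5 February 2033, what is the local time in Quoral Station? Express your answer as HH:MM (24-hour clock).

1 October 2032 is a Friday, so the first Sunday is October 3 and the fourth is October 24.
1 April 2033 is a Friday, so Mondays fall on 4, 11, 18, 25; the last is April 25.
5 February 2033 falls between 24 October 2032 and 25 April 2033, so daylight saving is in effect and Lumarn is at UTC+07:00.
02:15 Lumarn − 7h = 19:15 UTC (rolling into the previous day, 4 February 2033).
1 February 2033 is a Tuesday, so the first Sunday is February 6.
1 September 2033 is a Thursday, so the first Sunday is September 4 and the third is September 18.
At the standard offset (UTC−06:30), 19:15 UTC − 6h30m = 12:45 Quoral Station standard time.
Daylight saving runs 6 February – 18 September; the standard-time date in Quoral Station, 4 February 2033, is outside that window, so Quoral Station is on standard time at UTC−06:30.
19:15 UTC − 6h30m = 12:45 Quoral Station.

12:45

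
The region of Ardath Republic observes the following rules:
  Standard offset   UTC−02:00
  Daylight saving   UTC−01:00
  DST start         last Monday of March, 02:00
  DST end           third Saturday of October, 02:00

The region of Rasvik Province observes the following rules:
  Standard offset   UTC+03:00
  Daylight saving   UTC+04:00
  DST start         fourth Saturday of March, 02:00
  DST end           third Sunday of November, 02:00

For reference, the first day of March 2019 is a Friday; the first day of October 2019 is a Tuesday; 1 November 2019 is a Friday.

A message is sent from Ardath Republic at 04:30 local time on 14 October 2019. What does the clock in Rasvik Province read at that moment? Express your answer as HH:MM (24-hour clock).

1 March 2019 is a Friday, so Mondays fall on 4, 11, 18, 25; the last is March 25.
1 October 2019 is a Tuesday, so the first Saturday is October 5 and the third is October 19.
Daylight saving runs 25 March – 19 October; 14 October 2019 is inside that window, so Ardath Republic is at UTC−01:00.
04:30 Ardath Republic + 1h = 05:30 UTC.
1 March 2019 is a Friday, so the first Saturday is March 2 and the fourth is March 23.
1 November 2019 is a Friday, so the first Sunday is November 3 and the third is November 17.
At the standard offset (UTC+03:00), 05:30 UTC + 3h = 08:30 Rasvik Province standard time.
The standard-time date in Rasvik Province, 14 October 2019, falls between 23 March and 17 November, so daylight saving is in effect and Rasvik Province is at UTC+04:00.
05:30 UTC + 4h = 09:30 Rasvik Province.

09:30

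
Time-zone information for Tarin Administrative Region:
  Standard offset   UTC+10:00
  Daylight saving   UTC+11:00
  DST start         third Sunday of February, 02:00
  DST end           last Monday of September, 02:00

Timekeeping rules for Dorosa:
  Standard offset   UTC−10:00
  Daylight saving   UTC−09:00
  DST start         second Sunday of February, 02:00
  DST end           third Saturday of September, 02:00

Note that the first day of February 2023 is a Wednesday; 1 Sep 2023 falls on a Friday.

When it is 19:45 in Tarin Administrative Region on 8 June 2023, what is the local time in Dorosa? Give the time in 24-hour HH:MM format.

23:45

1 February 2023 is a Wednesday, so the first Sunday is February 5 and the third is February 19.
1 September 2023 is a Friday, so Mondays fall on 4, 11, 18, 25; the last is September 25.
8 June 2023 lies within the daylight-saving period (19 February – 25 September), so Tarin Administrative Region is on daylight time, UTC+11:00.
19:45 Tarin Administrative Region − 11h = 08:45 UTC.
1 February 2023 is a Wednesday, so the first Sunday is February 5 and the second is February 12.
1 September 2023 is a Friday, so the first Saturday is September 2 and the third is September 16.
At the standard offset (UTC−10:00), 08:45 UTC − 10h = 22:45 Dorosa standard time (rolling into the previous day, 7 June 2023).
The standard-time date in Dorosa, 7 June 2023, lies within the daylight-saving period (12 February – 16 September), so Dorosa is on daylight time, UTC−09:00.
08:45 UTC − 9h = 23:45 Dorosa (rolling into the previous day, 7 June 2023).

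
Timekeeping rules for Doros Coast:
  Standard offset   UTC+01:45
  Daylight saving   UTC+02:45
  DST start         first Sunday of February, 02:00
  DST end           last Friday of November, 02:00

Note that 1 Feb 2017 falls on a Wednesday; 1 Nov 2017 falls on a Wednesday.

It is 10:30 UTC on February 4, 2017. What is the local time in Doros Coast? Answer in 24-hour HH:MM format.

12:15

1 February 2017 is a Wednesday, so the first Sunday is February 5.
1 November 2017 is a Wednesday, so Fridays fall on 3, 10, 17, 24; the last is November 24.
At the standard offset (UTC+01:45), 10:30 UTC + 1h45m = 12:15 Doros Coast standard time.
Daylight saving runs 5 February – 24 November; the standard-time date in Doros Coast, February 4, 2017, is outside that window, so Doros Coast is on standard time at UTC+01:45.
10:30 UTC + 1h45m = 12:15 local.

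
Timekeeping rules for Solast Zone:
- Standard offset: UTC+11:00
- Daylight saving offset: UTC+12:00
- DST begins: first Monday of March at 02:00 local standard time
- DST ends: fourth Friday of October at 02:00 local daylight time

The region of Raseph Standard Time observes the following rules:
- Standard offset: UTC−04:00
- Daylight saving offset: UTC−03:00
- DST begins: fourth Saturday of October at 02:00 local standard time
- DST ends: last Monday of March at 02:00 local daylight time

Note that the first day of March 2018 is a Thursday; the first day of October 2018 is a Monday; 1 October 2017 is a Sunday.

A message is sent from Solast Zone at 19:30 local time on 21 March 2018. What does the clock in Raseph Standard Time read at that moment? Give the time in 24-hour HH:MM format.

1 March 2018 is a Thursday, so the first Monday is March 5.
1 October 2018 is a Monday, so the first Friday is October 5 and the fourth is October 26.
21 March 2018 falls between 5 March and 26 October, so daylight saving is in effect and Solast Zone is at UTC+12:00.
19:30 Solast Zone − 12h = 07:30 UTC.
1 October 2017 is a Sunday, so the first Saturday is October 7 and the fourth is October 28.
1 March 2018 is a Thursday, so Mondays fall on 5, 12, 19, 26; the last is March 26.
At the standard offset (UTC−04:00), 07:30 UTC − 4h = 03:30 Raseph Standard Time standard time.
The standard-time date in Raseph Standard Time, 21 March 2018, falls between 28 October 2017 and 26 March 2018, so daylight saving is in effect and Raseph Standard Time is at UTC−03:00.
07:30 UTC − 3h = 04:30 Raseph Standard Time.

04:30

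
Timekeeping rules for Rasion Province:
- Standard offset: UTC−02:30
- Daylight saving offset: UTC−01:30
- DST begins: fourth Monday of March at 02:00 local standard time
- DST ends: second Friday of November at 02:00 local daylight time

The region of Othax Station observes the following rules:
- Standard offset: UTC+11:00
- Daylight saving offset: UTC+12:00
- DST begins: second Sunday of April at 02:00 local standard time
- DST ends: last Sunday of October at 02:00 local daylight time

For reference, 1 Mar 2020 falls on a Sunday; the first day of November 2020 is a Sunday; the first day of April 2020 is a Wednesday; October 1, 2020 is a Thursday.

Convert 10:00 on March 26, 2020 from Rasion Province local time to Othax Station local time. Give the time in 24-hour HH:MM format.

1 March 2020 is a Sunday, so the first Monday is March 2 and the fourth is March 23.
1 November 2020 is a Sunday, so the first Friday is November 6 and the second is November 13.
March 26, 2020 lies within the daylight-saving period (23 March – 13 November), so Rasion Province is on daylight time, UTC−01:30.
10:00 Rasion Province + 1h30m = 11:30 UTC.
1 April 2020 is a Wednesday, so the first Sunday is April 5 and the second is April 12.
1 October 2020 is a Thursday, so Sundays fall on 4, 11, 18, 25; the last is October 25.
At the standard offset (UTC+11:00), 11:30 UTC + 11h = 22:30 Othax Station standard time.
The standard-time date in Othax Station, March 26, 2020, is outside the daylight-saving period (12 April – 25 October), so Othax Station is on standard time, UTC+11:00.
11:30 UTC + 11h = 22:30 Othax Station.

22:30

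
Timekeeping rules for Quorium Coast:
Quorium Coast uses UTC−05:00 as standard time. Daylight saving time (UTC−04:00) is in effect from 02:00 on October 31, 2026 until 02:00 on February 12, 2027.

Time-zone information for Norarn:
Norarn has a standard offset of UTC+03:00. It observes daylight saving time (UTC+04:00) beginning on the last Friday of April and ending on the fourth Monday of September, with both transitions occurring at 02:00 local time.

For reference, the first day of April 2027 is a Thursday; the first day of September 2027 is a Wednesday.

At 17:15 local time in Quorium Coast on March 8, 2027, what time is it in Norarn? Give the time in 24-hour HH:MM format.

March 8, 2027 is outside the daylight-saving period (31 October 2026 – 12 February 2027), so Quorium Coast is on standard time, UTC−05:00.
17:15 Quorium Coast + 5h = 22:15 UTC.
1 April 2027 is a Thursday, so Fridays fall on 2, 9, 16, 23, 30; the last is April 30.
1 September 2027 is a Wednesday, so the first Monday is September 6 and the fourth is September 27.
At the standard offset (UTC+03:00), 22:15 UTC + 3h = 01:15 Norarn standard time (rolling into the next day, 9 March 2027).
Daylight saving runs 30 April – 27 September; the standard-time date in Norarn, March 9, 2027, is outside that window, so Norarn is on standard time at UTC+03:00.
22:15 UTC + 3h = 01:15 Norarn (rolling into the next day, 9 March 2027).

01:15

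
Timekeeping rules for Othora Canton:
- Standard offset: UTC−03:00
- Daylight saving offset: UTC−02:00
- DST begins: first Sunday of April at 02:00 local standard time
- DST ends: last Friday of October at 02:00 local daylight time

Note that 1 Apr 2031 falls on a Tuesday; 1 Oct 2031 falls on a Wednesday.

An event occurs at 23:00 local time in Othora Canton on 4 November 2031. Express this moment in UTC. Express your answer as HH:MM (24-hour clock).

1 April 2031 is a Tuesday, so the first Sunday is April 6.
1 October 2031 is a Wednesday, so Fridays fall on 3, 10, 17, 24, 31; the last is October 31.
4 November 2031 does not fall between 6 April and 31 October, so daylight saving is not in effect and Othora Canton is at UTC−03:00.
23:00 local + 3h = 02:00 UTC (rolling into the next day, 5 November 2031).

02:00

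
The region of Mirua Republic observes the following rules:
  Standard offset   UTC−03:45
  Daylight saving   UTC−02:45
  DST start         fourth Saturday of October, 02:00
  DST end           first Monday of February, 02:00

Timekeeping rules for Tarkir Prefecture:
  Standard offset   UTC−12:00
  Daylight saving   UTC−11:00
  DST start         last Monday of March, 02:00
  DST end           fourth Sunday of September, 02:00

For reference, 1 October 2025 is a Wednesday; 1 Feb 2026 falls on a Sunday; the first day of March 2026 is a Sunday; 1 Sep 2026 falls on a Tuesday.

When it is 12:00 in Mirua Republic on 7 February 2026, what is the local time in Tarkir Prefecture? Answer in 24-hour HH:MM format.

1 October 2025 is a Wednesday, so the first Saturday is October 4 and the fourth is October 25.
1 February 2026 is a Sunday, so the first Monday is February 2.
7 February 2026 does not fall between 25 October 2025 and 2 February 2026, so daylight saving is not in effect and Mirua Republic is at UTC−03:45.
12:00 Mirua Republic + 3h45m = 15:45 UTC.
1 March 2026 is a Sunday, so Mondays fall on 2, 9, 16, 23, 30; the last is March 30.
1 September 2026 is a Tuesday, so the first Sunday is September 6 and the fourth is September 27.
At the standard offset (UTC−12:00), 15:45 UTC − 12h = 03:45 Tarkir Prefecture standard time.
The standard-time date in Tarkir Prefecture, 7 February 2026, does not fall between 30 March and 27 September, so daylight saving is not in effect and Tarkir Prefecture is at UTC−12:00.
15:45 UTC − 12h = 03:45 Tarkir Prefecture.

03:45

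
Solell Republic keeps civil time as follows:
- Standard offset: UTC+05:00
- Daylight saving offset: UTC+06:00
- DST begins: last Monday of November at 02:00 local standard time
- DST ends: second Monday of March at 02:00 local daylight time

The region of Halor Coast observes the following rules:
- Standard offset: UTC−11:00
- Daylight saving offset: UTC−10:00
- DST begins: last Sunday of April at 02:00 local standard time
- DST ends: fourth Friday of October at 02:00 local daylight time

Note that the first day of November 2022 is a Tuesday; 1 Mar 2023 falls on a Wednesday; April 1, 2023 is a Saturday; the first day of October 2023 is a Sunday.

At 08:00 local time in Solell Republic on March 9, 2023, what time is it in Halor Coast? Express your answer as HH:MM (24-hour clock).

1 November 2022 is a Tuesday, so Mondays fall on 7, 14, 21, 28; the last is November 28.
1 March 2023 is a Wednesday, so the first Monday is March 6 and the second is March 13.
March 9, 2023 lies within the daylight-saving period (28 November 2022 – 13 March 2023), so Solell Republic is on daylight time, UTC+06:00.
08:00 Solell Republic − 6h = 02:00 UTC.
1 April 2023 is a Saturday, so Sundays fall on 2, 9, 16, 23, 30; the last is April 30.
1 October 2023 is a Sunday, so the first Friday is October 6 and the fourth is October 27.
At the standard offset (UTC−11:00), 02:00 UTC − 11h = 15:00 Halor Coast standard time (rolling into the previous day, 8 March 2023).
Daylight saving runs 30 April – 27 October; the standard-time date in Halor Coast, March 8, 2023, is outside that window, so Halor Coast is on standard time at UTC−11:00.
02:00 UTC − 11h = 15:00 Halor Coast (rolling into the previous day, 8 March 2023).

15:00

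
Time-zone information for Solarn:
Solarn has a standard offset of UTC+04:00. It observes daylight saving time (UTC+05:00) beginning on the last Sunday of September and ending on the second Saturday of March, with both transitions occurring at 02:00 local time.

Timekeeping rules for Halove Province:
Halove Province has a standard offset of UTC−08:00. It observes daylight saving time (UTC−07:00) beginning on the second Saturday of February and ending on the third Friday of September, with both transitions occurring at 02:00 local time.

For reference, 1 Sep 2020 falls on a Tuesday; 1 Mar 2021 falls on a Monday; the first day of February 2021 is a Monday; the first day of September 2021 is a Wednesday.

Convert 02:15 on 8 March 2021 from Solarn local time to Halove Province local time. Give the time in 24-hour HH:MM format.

1 September 2020 is a Tuesday, so Sundays fall on 6, 13, 20, 27; the last is September 27.
1 March 2021 is a Monday, so the first Saturday is March 6 and the second is March 13.
Daylight saving runs 27 September 2020 – 13 March 2021; 8 March 2021 is inside that window, so Solarn is at UTC+05:00.
02:15 Solarn − 5h = 21:15 UTC (rolling into the previous day, 7 March 2021).
1 February 2021 is a Monday, so the first Saturday is February 6 and the second is February 13.
1 September 2021 is a Wednesday, so the first Friday is September 3 and the third is September 17.
At the standard offset (UTC−08:00), 21:15 UTC − 8h = 13:15 Halove Province standard time.
Daylight saving runs 13 February – 17 September; the standard-time date in Halove Province, 7 March 2021, is inside that window, so Halove Province is at UTC−07:00.
21:15 UTC − 7h = 14:15 Halove Province.

14:15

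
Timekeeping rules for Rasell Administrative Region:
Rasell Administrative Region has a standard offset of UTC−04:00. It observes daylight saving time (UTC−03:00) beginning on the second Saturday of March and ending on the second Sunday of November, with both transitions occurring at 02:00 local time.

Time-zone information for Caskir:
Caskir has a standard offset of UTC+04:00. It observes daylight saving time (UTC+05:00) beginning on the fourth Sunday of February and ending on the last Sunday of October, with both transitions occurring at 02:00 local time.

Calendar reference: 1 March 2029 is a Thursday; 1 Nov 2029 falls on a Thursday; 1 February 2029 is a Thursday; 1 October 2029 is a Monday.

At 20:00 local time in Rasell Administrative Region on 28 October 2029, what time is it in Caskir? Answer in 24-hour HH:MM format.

1 March 2029 is a Thursday, so the first Saturday is March 3 and the second is March 10.
1 November 2029 is a Thursday, so the first Sunday is November 4 and the second is November 11.
Daylight saving runs 10 March – 11 November; 28 October 2029 is inside that window, so Rasell Administrative Region is at UTC−03:00.
20:00 Rasell Administrative Region + 3h = 23:00 UTC.
1 February 2029 is a Thursday, so the first Sunday is February 4 and the fourth is February 25.
1 October 2029 is a Monday, so Sundays fall on 7, 14, 21, 28; the last is October 28.
At the standard offset (UTC+04:00), 23:00 UTC + 4h = 03:00 Caskir standard time (rolling into the next day, 29 October 2029).
Daylight saving runs 25 February – 28 October; the standard-time date in Caskir, 29 October 2029, is outside that window, so Caskir is on standard time at UTC+04:00.
23:00 UTC + 4h = 03:00 Caskir (rolling into the next day, 29 October 2029).

03:00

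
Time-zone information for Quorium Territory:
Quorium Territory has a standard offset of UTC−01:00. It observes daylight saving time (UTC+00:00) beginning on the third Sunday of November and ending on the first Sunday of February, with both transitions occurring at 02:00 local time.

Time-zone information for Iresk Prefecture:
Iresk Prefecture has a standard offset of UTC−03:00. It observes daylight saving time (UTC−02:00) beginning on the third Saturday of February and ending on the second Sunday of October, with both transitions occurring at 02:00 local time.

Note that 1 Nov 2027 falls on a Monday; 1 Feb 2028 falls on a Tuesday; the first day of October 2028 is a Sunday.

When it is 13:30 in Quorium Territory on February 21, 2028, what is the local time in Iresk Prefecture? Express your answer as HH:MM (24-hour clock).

1 November 2027 is a Monday, so the first Sunday is November 7 and the third is November 21.
1 February 2028 is a Tuesday, so the first Sunday is February 6.
February 21, 2028 is outside the daylight-saving period (21 November 2027 – 6 February 2028), so Quorium Territory is on standard time, UTC−01:00.
13:30 Quorium Territory + 1h = 14:30 UTC.
1 February 2028 is a Tuesday, so the first Saturday is February 5 and the third is February 19.
1 October 2028 is a Sunday, so the first Sunday is October 1 and the second is October 8.
At the standard offset (UTC−03:00), 14:30 UTC − 3h = 11:30 Iresk Prefecture standard time.
Daylight saving runs 19 February – 8 October; the standard-time date in Iresk Prefecture, February 21, 2028, is inside that window, so Iresk Prefecture is at UTC−02:00.
14:30 UTC − 2h = 12:30 Iresk Prefecture.

12:30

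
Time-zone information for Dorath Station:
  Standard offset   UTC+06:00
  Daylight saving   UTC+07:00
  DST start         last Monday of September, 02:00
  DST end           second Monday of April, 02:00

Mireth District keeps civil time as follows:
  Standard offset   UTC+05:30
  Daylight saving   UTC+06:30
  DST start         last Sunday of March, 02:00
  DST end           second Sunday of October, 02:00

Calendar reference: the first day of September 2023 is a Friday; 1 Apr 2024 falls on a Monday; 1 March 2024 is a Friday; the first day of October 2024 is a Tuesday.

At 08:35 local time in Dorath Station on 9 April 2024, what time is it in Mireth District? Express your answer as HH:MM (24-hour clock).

09:05

1 September 2023 is a Friday, so Mondays fall on 4, 11, 18, 25; the last is September 25.
1 April 2024 is a Monday, so the first Monday is April 1 and the second is April 8.
9 April 2024 is outside the daylight-saving period (25 September 2023 – 8 April 2024), so Dorath Station is on standard time, UTC+06:00.
08:35 Dorath Station − 6h = 02:35 UTC.
1 March 2024 is a Friday, so Sundays fall on 3, 10, 17, 24, 31; the last is March 31.
1 October 2024 is a Tuesday, so the first Sunday is October 6 and the second is October 13.
At the standard offset (UTC+05:30), 02:35 UTC + 5h30m = 08:05 Mireth District standard time.
The standard-time date in Mireth District, 9 April 2024, lies within the daylight-saving period (31 March – 13 October), so Mireth District is on daylight time, UTC+06:30.
02:35 UTC + 6h30m = 09:05 Mireth District.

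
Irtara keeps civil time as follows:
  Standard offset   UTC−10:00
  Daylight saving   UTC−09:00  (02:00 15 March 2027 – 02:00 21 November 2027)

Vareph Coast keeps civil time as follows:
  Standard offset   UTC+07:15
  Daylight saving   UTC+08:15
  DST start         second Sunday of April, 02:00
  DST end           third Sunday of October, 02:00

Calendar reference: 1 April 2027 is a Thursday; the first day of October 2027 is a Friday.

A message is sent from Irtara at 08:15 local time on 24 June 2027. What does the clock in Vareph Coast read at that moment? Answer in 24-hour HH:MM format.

24 June 2027 falls between 15 March and 21 November, so daylight saving is in effect and Irtara is at UTC−09:00.
08:15 Irtara + 9h = 17:15 UTC.
1 April 2027 is a Thursday, so the first Sunday is April 4 and the second is April 11.
1 October 2027 is a Friday, so the first Sunday is October 3 and the third is October 17.
At the standard offset (UTC+07:15), 17:15 UTC + 7h15m = 00:30 Vareph Coast standard time (rolling into the next day, 25 June 2027).
The standard-time date in Vareph Coast, 25 June 2027, lies within the daylight-saving period (11 April – 17 October), so Vareph Coast is on daylight time, UTC+08:15.
17:15 UTC + 8h15m = 01:30 Vareph Coast (rolling into the next day, 25 June 2027).

01:30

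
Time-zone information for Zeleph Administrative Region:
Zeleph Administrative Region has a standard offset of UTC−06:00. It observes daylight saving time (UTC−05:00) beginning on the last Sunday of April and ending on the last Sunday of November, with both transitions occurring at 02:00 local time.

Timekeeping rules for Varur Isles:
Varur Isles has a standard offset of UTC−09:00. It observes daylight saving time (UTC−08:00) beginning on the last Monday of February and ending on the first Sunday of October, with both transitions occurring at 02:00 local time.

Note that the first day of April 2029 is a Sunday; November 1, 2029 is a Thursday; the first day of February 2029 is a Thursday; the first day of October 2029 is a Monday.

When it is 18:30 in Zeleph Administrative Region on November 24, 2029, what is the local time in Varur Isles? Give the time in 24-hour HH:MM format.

14:30

1 April 2029 is a Sunday, so Sundays fall on 1, 8, 15, 22, 29; the last is April 29.
1 November 2029 is a Thursday, so Sundays fall on 4, 11, 18, 25; the last is November 25.
Daylight saving runs 29 April – 25 November; November 24, 2029 is inside that window, so Zeleph Administrative Region is at UTC−05:00.
18:30 Zeleph Administrative Region + 5h = 23:30 UTC.
1 February 2029 is a Thursday, so Mondays fall on 5, 12, 19, 26; the last is February 26.
1 October 2029 is a Monday, so the first Sunday is October 7.
At the standard offset (UTC−09:00), 23:30 UTC − 9h = 14:30 Varur Isles standard time.
The standard-time date in Varur Isles, November 24, 2029, does not fall between 26 February and 7 October, so daylight saving is not in effect and Varur Isles is at UTC−09:00.
23:30 UTC − 9h = 14:30 Varur Isles.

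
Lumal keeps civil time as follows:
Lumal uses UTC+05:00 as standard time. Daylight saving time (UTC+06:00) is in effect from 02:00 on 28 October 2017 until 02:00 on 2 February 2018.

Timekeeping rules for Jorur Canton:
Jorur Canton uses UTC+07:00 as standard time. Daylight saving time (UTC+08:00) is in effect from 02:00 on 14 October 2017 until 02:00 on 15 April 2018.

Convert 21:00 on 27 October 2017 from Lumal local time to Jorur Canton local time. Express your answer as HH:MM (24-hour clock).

27 October 2017 is outside the daylight-saving period (28 October 2017 – 2 February 2018), so Lumal is on standard time, UTC+05:00.
21:00 Lumal − 5h = 16:00 UTC.
At the standard offset (UTC+07:00), 16:00 UTC + 7h = 23:00 Jorur Canton standard time.
The standard-time date in Jorur Canton, 27 October 2017, lies within the daylight-saving period (14 October 2017 – 15 April 2018), so Jorur Canton is on daylight time, UTC+08:00.
16:00 UTC + 8h = 00:00 Jorur Canton (rolling into the next day, 28 October 2017).

00:00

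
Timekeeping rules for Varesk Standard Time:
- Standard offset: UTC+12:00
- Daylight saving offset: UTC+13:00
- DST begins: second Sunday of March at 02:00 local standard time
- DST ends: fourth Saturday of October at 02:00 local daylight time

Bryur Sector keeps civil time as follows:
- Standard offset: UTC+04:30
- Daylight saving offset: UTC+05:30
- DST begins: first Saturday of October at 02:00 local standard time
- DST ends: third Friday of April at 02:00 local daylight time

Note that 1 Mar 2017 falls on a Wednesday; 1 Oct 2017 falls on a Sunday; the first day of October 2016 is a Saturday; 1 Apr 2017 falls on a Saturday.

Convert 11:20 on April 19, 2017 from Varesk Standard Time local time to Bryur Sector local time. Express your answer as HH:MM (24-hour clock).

1 March 2017 is a Wednesday, so the first Sunday is March 5 and the second is March 12.
1 October 2017 is a Sunday, so the first Saturday is October 7 and the fourth is October 28.
April 19, 2017 falls between 12 March and 28 October, so daylight saving is in effect and Varesk Standard Time is at UTC+13:00.
11:20 Varesk Standard Time − 13h = 22:20 UTC (rolling into the previous day, 18 April 2017).
1 October 2016 is a Saturday, so the first Saturday is October 1.
1 April 2017 is a Saturday, so the first Friday is April 7 and the third is April 21.
At the standard offset (UTC+04:30), 22:20 UTC + 4h30m = 02:50 Bryur Sector standard time (rolling into the next day, 19 April 2017).
Daylight saving runs 1 October 2016 – 21 April 2017; the standard-time date in Bryur Sector, April 19, 2017, is inside that window, so Bryur Sector is at UTC+05:30.
22:20 UTC + 5h30m = 03:50 Bryur Sector (rolling into the next day, 19 April 2017).

03:50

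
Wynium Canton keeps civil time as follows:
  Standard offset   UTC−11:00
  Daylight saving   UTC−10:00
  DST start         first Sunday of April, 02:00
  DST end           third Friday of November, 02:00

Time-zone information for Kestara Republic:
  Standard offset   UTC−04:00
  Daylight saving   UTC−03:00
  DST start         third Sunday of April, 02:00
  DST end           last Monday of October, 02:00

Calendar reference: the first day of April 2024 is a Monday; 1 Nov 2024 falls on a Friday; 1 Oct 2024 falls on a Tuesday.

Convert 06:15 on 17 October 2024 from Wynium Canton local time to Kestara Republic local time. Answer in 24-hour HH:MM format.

1 April 2024 is a Monday, so the first Sunday is April 7.
1 November 2024 is a Friday, so the first Friday is November 1 and the third is November 15.
17 October 2024 falls between 7 April and 15 November, so daylight saving is in effect and Wynium Canton is at UTC−10:00.
06:15 Wynium Canton + 10h = 16:15 UTC.
1 April 2024 is a Monday, so the first Sunday is April 7 and the third is April 21.
1 October 2024 is a Tuesday, so Mondays fall on 7, 14, 21, 28; the last is October 28.
At the standard offset (UTC−04:00), 16:15 UTC − 4h = 12:15 Kestara Republic standard time.
Daylight saving runs 21 April – 28 October; the standard-time date in Kestara Republic, 17 October 2024, is inside that window, so Kestara Republic is at UTC−03:00.
16:15 UTC − 3h = 13:15 Kestara Republic.

13:15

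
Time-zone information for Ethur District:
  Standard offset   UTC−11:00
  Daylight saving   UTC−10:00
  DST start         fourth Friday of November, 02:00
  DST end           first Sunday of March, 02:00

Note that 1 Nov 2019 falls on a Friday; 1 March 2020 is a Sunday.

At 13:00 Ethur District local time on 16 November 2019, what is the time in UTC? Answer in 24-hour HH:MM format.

00:00

1 November 2019 is a Friday, so the first Friday is November 1 and the fourth is November 22.
1 March 2020 is a Sunday, so the first Sunday is March 1.
16 November 2019 is outside the daylight-saving period (22 November 2019 – 1 March 2020), so Ethur District is on standard time, UTC−11:00.
13:00 local + 11h = 00:00 UTC (rolling into the next day, 17 November 2019).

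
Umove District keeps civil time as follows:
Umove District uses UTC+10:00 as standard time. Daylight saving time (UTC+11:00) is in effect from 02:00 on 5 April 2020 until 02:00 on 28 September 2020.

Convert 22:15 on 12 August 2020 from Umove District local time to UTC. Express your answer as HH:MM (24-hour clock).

11:15

Daylight saving runs 5 April – 28 September; 12 August 2020 is inside that window, so Umove District is at UTC+11:00.
22:15 local − 11h = 11:15 UTC.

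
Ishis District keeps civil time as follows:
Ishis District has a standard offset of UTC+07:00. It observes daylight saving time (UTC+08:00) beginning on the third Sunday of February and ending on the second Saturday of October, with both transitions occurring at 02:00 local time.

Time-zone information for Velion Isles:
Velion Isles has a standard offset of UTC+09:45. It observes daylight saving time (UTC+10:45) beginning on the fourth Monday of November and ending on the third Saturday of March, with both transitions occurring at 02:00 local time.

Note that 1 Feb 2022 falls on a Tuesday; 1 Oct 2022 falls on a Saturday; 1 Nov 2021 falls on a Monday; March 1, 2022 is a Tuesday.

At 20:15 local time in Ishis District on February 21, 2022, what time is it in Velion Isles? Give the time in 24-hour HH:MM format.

23:00

1 February 2022 is a Tuesday, so the first Sunday is February 6 and the third is February 20.
1 October 2022 is a Saturday, so the first Saturday is October 1 and the second is October 8.
February 21, 2022 falls between 20 February and 8 October, so daylight saving is in effect and Ishis District is at UTC+08:00.
20:15 Ishis District − 8h = 12:15 UTC.
1 November 2021 is a Monday, so the first Monday is November 1 and the fourth is November 22.
1 March 2022 is a Tuesday, so the first Saturday is March 5 and the third is March 19.
At the standard offset (UTC+09:45), 12:15 UTC + 9h45m = 22:00 Velion Isles standard time.
Daylight saving runs 22 November 2021 – 19 March 2022; the standard-time date in Velion Isles, February 21, 2022, is inside that window, so Velion Isles is at UTC+10:45.
12:15 UTC + 10h45m = 23:00 Velion Isles.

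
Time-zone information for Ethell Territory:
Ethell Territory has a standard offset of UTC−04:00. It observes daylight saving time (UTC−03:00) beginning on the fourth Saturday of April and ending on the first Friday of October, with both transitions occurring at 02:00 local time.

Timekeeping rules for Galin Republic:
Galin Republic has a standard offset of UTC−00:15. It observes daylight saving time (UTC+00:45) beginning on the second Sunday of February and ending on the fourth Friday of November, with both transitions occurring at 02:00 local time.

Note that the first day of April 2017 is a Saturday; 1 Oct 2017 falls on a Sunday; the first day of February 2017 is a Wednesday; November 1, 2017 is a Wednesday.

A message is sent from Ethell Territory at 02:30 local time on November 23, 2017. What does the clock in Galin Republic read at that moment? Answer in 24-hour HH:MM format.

1 April 2017 is a Saturday, so the first Saturday is April 1 and the fourth is April 22.
1 October 2017 is a Sunday, so the first Friday is October 6.
November 23, 2017 is outside the daylight-saving period (22 April – 6 October), so Ethell Territory is on standard time, UTC−04:00.
02:30 Ethell Territory + 4h = 06:30 UTC.
1 February 2017 is a Wednesday, so the first Sunday is February 5 and the second is February 12.
1 November 2017 is a Wednesday, so the first Friday is November 3 and the fourth is November 24.
At the standard offset (UTC−00:15), 06:30 UTC − 0h15m = 06:15 Galin Republic standard time.
The standard-time date in Galin Republic, November 23, 2017, lies within the daylight-saving period (12 February – 24 November), so Galin Republic is on daylight time, UTC+00:45.
06:30 UTC + 0h45m = 07:15 Galin Republic.

07:15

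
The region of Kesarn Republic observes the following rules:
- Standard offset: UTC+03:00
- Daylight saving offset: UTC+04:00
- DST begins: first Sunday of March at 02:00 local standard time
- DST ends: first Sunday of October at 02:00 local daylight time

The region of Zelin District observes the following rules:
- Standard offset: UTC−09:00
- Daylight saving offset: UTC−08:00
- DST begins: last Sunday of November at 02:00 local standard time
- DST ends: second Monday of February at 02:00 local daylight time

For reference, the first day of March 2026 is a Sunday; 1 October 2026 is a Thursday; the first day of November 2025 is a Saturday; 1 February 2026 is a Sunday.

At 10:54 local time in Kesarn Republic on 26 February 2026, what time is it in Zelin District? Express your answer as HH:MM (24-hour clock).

1 March 2026 is a Sunday, so the first Sunday is March 1.
1 October 2026 is a Thursday, so the first Sunday is October 4.
26 February 2026 is outside the daylight-saving period (1 March – 4 October), so Kesarn Republic is on standard time, UTC+03:00.
10:54 Kesarn Republic − 3h = 07:54 UTC.
1 November 2025 is a Saturday, so Sundays fall on 2, 9, 16, 23, 30; the last is November 30.
1 February 2026 is a Sunday, so the first Monday is February 2 and the second is February 9.
At the standard offset (UTC−09:00), 07:54 UTC − 9h = 22:54 Zelin District standard time (rolling into the previous day, 25 February 2026).
Daylight saving runs 30 November 2025 – 9 February 2026; the standard-time date in Zelin District, 25 February 2026, is outside that window, so Zelin District is on standard time at UTC−09:00.
07:54 UTC − 9h = 22:54 Zelin District (rolling into the previous day, 25 February 2026).

22:54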